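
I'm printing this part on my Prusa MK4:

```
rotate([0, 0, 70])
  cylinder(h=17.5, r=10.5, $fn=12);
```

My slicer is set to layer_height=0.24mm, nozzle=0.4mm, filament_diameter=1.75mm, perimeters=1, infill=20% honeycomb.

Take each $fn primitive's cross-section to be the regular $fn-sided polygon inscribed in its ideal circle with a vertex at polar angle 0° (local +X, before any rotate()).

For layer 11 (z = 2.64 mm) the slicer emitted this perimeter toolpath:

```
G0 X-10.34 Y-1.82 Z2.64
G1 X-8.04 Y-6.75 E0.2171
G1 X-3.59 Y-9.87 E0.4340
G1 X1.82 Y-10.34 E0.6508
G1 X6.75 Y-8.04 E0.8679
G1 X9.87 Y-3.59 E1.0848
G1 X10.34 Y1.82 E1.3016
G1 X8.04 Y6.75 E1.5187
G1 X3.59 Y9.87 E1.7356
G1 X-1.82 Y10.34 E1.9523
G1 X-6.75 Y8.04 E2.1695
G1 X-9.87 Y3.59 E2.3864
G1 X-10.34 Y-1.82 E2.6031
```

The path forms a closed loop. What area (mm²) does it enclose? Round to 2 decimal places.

330.74 mm²

Apply the shoelace formula to the sequence of (X, Y) vertices; enclosed area = 330.74 mm².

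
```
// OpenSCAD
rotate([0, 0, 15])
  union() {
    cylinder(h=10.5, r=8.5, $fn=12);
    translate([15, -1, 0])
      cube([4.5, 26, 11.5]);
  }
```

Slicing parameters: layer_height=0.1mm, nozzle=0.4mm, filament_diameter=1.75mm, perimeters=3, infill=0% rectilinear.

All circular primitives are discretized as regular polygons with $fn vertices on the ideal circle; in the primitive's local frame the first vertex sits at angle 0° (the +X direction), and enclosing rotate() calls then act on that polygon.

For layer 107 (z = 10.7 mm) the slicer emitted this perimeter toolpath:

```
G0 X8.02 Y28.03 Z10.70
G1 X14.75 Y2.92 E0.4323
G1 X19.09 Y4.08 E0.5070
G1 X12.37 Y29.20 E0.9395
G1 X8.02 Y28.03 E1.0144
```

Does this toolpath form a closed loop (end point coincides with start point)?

Start point (G0): (8.02, 28.03). End point (last G1): the path returns to the start — closed.

yes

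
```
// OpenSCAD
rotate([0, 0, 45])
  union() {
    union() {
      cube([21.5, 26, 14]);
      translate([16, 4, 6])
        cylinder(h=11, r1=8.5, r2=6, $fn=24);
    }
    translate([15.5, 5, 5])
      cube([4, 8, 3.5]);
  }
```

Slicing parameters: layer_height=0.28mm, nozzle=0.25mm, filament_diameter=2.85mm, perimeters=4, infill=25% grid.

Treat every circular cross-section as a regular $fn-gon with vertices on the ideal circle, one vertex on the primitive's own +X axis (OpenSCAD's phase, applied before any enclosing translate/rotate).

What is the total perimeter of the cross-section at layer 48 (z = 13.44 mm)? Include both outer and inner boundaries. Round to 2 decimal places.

97.41 mm

At z = 13.44 mm: the cube (footprint 21.5×26) is included at this height (perimeter 95.00 mm); the cone at (16, 4) (r1=8.5→r2=6) has section circumradius 6.809 here — a regular 24-gon (perimeter = 2·24·6.809·sin(180°/24) = 42.66 mm); Merging all regions: the regions partially overlap (shared area 115.99 mm²), so the edge portions inside another operand are dropped and the merged outline is re-measured after clipping — boundary = 97.41 mm; the cube at (15.5, 5) is not intersected at this z (z outside [5, 8.5]); Taking the union: only that combined region is present, so the union is just that shape — boundary = 97.41 mm; (whole slice rotated 45° about Z — lengths, areas and connectivity unchanged). Overall, the cross-section is a single solid region. Total boundary length (outer) = 97.41 mm.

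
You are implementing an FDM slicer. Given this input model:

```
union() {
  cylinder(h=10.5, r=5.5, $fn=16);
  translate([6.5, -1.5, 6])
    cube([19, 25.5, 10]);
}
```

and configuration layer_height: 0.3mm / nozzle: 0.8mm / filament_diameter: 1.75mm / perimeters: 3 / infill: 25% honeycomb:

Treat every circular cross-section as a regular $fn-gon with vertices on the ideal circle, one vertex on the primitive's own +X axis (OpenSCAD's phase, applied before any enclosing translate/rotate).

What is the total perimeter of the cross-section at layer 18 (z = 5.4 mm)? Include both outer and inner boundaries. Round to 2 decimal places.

34.34 mm

At z = 5.4 mm: the cylinder: section is a regular 16-gon, circumradius r=5.5 (perimeter = 2·16·5.500·sin(180°/16) = 34.34 mm); the cube at (6.5, -1.5) does not reach this height (z outside [6, 16]); Taking the union: only the r=5.5 cylinder is present, so the union is just that shape — boundary = 34.34 mm. Overall, the cross-section is a single solid region. Total boundary length (outer) = 34.34 mm.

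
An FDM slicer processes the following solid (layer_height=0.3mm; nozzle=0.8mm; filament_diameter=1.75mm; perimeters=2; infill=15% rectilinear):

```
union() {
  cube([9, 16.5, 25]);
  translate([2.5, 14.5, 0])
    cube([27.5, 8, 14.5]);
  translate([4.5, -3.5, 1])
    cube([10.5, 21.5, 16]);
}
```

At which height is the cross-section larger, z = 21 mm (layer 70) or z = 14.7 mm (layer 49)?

layer 49 (z = 14.7 mm)

Layer 70 (z = 21): the 9×16.5 cube contributes its full rectangle (area 148.50 mm²); the cube at (2.5, 14.5) is absent (z outside [0, 14.5]); the cube at (4.5, -3.5) is absent (z outside [1, 17]); Taking the union: only the 9×16.5 cube is present, so the union is just that shape — area = 148.50 mm². So its area = 148.50 mm². Layer 49 (z = 14.7): the cube (footprint 9×16.5) is included at this height (area 148.50 mm²); the cube at (2.5, 14.5) is absent (z outside [0, 14.5]); the cube at (4.5, -3.5) (footprint 10.5×21.5) is included at this height (area 225.75 mm²); Merging all regions: the regions partially overlap — summed areas 374.25 mm² minus the doubly-counted overlap 74.25 mm² gives 300.00 mm² — area = 300.00 mm². So its area = 300.00 mm². Layer 49 is larger (300.00 vs 148.50 mm²).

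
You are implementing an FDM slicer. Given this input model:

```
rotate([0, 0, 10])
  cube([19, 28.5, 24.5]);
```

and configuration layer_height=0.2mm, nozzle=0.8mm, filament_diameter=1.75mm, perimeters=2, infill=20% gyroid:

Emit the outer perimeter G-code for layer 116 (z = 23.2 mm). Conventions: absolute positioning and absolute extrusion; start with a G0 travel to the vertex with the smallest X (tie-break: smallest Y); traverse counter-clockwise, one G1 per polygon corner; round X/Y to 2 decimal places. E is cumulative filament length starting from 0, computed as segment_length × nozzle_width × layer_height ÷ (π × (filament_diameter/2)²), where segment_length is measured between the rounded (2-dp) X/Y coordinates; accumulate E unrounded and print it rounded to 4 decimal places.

At z = 23.2 mm: the cube (footprint 19×28.5) is included at this height; (rotated 10° about Z; rotation is an isometry so areas/perimeters/island counts are preserved). The outline is a single polygon with 4 vertices. Extrusion per mm of travel: 0.8 × 0.2 / (π × 0.875²) = 0.066520. Accumulating E over each segment gives final E = 6.3197.

G0 X-4.95 Y28.07 Z23.20
G1 X0.00 Y0.00 E1.8960
G1 X18.71 Y3.30 E3.1598
G1 X13.76 Y31.37 E5.0559
G1 X-4.95 Y28.07 E6.3197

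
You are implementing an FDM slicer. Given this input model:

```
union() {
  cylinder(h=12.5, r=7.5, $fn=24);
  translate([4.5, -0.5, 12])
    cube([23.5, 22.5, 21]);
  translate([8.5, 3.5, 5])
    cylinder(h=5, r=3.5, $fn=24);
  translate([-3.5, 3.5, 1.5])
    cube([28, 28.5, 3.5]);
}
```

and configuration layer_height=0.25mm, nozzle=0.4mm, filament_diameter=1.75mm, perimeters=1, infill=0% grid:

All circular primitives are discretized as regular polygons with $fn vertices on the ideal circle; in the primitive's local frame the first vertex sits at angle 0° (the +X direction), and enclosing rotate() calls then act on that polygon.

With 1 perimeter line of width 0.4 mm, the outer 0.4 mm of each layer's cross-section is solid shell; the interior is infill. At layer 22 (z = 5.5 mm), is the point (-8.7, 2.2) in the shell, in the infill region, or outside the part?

outside

At z = 5.5 mm: the cylinder: section is a regular 24-gon, circumradius r=7.5; the cube at (4.5, -0.5) does not reach this height (z outside [12, 33]); the r=3.5 cylinder at (8.5, 3.5) gives a regular 24-gon of circumradius 3.5 (constant along its height); the cube at (-3.5, 3.5) is not intersected at this z (z outside [1.5, 5]); Taking the union: the regions partially overlap (shared area 6.40 mm²), so overlapping operands fuse into one piece — 1 connected region. Overall, the cross-section is a single solid region. The nearest boundary edge runs (-7.50, 0.00)→(-7.24, 1.94); distance from the point to it = 1.48 mm. The point is not inside any of the regions above, so it lies outside the cross-section (1.48 mm from the nearest boundary).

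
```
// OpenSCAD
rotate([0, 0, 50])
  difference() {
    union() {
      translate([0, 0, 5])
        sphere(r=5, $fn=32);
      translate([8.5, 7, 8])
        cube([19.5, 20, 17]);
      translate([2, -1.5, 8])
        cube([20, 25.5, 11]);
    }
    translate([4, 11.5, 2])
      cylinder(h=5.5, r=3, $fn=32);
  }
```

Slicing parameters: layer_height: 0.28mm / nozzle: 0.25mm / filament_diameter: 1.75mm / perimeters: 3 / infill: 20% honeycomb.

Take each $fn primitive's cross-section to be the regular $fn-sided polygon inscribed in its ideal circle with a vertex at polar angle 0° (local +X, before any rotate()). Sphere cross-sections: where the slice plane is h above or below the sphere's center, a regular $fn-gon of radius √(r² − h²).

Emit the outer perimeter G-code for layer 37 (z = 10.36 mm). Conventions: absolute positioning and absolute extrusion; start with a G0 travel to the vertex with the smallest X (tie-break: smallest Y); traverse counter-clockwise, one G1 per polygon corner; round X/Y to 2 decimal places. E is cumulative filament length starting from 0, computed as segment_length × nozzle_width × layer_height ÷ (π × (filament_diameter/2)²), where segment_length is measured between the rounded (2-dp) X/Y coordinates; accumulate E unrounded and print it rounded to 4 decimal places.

G0 X-17.10 Y16.96 Z10.36
G1 X2.43 Y0.57 E0.7420
G1 X15.29 Y15.89 E1.3241
G1 X8.78 Y21.35 E1.5714
G1 X12.64 Y25.95 E1.7461
G1 X-2.69 Y38.80 E2.3283
G1 X-15.22 Y23.87 E2.8955
G1 X-12.92 Y21.94 E2.9829
G1 X-17.10 Y16.96 E3.1721

At z = 10.36 mm: the sphere is absent (|z−center|=5.360 > r=5); the 19.5×20 cube at (8.5, 7) contributes its full rectangle; the cube at (2, -1.5) (footprint 20×25.5) is included at this height; Taking the union: the regions partially overlap (shared area 229.50 mm²), so overlapping operands fuse into one piece — 1 connected region; the cylinder at (4, 11.5) does not reach this height (z outside [2, 7.5]); Taking the first minus the rest: none of the subtracted shapes is present at this height, so the result so far is unchanged — 1 connected region; (whole slice rotated 50° about Z — lengths, areas and connectivity unchanged). The outline is a single polygon with 8 vertices. Extrusion per mm of travel: 0.25 × 0.28 / (π × 0.875²) = 0.029103. Accumulating E over each segment gives final E = 3.1721.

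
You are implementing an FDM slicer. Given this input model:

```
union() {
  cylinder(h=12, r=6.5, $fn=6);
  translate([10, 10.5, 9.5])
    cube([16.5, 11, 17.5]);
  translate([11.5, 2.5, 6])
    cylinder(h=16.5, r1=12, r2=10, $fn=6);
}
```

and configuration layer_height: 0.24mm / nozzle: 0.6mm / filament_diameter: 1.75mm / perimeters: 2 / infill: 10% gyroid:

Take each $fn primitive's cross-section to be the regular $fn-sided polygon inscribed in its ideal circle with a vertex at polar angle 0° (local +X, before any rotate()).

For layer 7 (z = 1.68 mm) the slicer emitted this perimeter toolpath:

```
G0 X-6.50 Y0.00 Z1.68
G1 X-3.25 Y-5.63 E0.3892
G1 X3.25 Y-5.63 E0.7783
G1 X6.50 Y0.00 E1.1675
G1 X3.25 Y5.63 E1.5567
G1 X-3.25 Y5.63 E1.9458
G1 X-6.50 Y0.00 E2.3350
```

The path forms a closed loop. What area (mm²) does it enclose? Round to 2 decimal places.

Apply the shoelace formula to the sequence of (X, Y) vertices; enclosed area = 109.78 mm².

109.78 mm²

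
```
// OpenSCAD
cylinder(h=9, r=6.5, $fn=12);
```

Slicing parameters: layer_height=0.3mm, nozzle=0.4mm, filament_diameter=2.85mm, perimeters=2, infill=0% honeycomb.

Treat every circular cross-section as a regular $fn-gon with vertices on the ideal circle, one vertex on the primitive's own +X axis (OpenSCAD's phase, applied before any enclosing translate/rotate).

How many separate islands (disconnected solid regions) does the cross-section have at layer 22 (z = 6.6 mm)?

1

At z = 6.6 mm: the r=6.5 cylinder gives a regular 12-gon of circumradius 6.5 (constant along its height). Overall, the cross-section is a single solid region. Island count = 1.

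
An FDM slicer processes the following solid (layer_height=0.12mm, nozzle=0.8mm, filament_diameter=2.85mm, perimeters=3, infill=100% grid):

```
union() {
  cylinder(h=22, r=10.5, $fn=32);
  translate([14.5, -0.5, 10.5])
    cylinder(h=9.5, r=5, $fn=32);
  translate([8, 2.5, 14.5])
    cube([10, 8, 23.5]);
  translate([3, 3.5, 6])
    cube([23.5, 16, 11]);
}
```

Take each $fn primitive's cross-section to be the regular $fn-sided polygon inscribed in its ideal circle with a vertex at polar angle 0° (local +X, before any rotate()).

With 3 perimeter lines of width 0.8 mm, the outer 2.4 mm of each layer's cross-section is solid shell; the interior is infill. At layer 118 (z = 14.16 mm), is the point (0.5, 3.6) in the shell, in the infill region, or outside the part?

At z = 14.16 mm: the cylinder: section is a regular 32-gon, circumradius r=10.5; the cylinder at (14.5, -0.5): section is a regular 32-gon, circumradius r=5; the cube at (8, 2.5) is not intersected at this z (z outside [14.5, 38]); the 23.5×16 cube at (3, 3.5) contributes its full rectangle; Combining (union): the regions partially overlap (shared area 36.75 mm²), so overlapping operands fuse into one piece — 1 connected region with 1 hole. Overall, the cross-section is one region with 1 hole. The nearest boundary edge runs (0.00, 10.50)→(2.05, 10.30); distance from the point to it = 6.82 mm. The point is inside the cross-section and 6.82 mm from the nearest boundary — more than the 2.4 mm shell width (3 × 0.8), so it's in the infill interior.

infill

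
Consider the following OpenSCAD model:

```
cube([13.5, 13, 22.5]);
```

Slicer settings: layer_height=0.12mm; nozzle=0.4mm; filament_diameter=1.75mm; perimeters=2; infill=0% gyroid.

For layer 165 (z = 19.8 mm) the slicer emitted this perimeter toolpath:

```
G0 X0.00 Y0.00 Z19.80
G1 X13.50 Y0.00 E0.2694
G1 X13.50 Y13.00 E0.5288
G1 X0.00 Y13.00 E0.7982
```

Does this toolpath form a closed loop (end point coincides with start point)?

Start point (G0): (0.00, 0.00). End point (last G1): the path does not return to the start — open.

no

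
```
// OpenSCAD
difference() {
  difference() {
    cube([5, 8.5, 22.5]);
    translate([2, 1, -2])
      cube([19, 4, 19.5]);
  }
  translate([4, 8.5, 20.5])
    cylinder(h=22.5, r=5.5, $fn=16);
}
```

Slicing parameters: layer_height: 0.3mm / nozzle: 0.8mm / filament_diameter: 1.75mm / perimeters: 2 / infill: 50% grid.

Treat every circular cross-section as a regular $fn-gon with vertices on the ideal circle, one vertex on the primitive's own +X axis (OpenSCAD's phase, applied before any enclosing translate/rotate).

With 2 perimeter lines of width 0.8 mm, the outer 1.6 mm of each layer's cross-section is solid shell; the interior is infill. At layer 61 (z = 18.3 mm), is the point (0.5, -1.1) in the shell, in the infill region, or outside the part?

outside

At z = 18.3 mm: the 5×8.5 cube contributes its full rectangle; the cube at (2, 1) is not intersected at this z (z outside [-2, 17.5]); Subtracting the remaining from the first: none of the subtracted shapes is present at this height, so the 5×8.5 cube is unchanged — 1 connected region; the cylinder at (4, 8.5) is absent (z outside [20.5, 43]); Taking the first minus the rest: none of the subtracted shapes is present at this height, so that combined region is unchanged — 1 connected region. Overall, the cross-section is a single solid region. The nearest boundary edge runs (0.00, 0.00)→(5.00, 0.00); distance from the point to it = 1.10 mm. The point is not inside any of the regions above, so it lies outside the cross-section (1.10 mm from the nearest boundary).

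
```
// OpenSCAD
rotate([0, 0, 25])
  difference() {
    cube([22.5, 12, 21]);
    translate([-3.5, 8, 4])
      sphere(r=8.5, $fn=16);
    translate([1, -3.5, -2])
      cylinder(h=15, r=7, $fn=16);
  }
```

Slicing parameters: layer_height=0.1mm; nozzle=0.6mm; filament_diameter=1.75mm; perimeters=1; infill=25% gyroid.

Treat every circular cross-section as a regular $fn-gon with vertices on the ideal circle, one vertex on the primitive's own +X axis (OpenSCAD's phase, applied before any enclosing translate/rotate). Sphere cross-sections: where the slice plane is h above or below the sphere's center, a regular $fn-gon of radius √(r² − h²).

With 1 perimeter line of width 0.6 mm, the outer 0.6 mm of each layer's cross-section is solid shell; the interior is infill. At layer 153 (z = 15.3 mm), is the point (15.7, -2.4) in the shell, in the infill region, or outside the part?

At z = 15.3 mm: the cube is present — its section is the full 22.5×12 rectangle; the sphere at (-3.5, 8) is absent (|z−center|=11.300 > r=8.5); the cylinder at (1, -3.5) is not intersected at this z (z outside [-2, 13]); Taking the first minus the rest: none of the subtracted shapes is present at this height, so the 22.5×12 cube is unchanged — 1 connected region; (rotated 25° about Z; rotation is an isometry so areas/perimeters/island counts are preserved). Overall, the cross-section is a single solid region. Undo the 25° rotation: the query point maps to (13.215, -8.810) in the un-rotated model frame. The nearest boundary edge runs (0.00, 0.00)→(22.50, 0.00); distance from the point to it = 8.81 mm. The point is not inside any of the regions above, so it lies outside the cross-section (8.81 mm from the nearest boundary).

outside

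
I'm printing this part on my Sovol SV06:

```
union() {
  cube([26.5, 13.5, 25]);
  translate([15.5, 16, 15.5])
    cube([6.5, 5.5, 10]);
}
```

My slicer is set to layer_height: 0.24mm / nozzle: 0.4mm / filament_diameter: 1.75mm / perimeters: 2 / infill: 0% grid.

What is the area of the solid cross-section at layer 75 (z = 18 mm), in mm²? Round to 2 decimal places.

393.50 mm²

At z = 18 mm: the cube (footprint 26.5×13.5) is included at this height (area 357.75 mm²); the 6.5×5.5 cube at (15.5, 16) contributes its full rectangle (area 35.75 mm²); Merging all regions: the 2 present regions are separate (no shared area or edge), so areas and boundary lengths simply add and each stays a separate island — area = 393.50 mm². Overall, the cross-section has 2 separate islands. Net area = 393.50 mm².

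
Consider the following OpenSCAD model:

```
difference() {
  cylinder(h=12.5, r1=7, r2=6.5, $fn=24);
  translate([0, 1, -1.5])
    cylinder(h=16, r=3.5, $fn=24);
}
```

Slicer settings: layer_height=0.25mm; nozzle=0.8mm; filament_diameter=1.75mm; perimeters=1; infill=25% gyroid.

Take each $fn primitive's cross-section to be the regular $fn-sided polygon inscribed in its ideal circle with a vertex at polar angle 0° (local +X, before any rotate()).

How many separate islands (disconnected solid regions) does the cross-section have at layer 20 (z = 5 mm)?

1

At z = 5 mm: the cone contributes a regular 24-gon of circumradius 6.800 (interpolated between r1=7 and r2=6.5 at t=0.400); the cylinder at (0, 1): section is a regular 24-gon, circumradius r=3.5; After the difference (first − rest): starting from the cone, the r=3.5 cylinder at (0, 1) lies wholly inside it (removes its full 38.05 mm² and its 21.93 mm outline becomes a hole wall) — 1 connected region with 1 hole. Overall, the cross-section is one region with 1 hole. Island count = 1.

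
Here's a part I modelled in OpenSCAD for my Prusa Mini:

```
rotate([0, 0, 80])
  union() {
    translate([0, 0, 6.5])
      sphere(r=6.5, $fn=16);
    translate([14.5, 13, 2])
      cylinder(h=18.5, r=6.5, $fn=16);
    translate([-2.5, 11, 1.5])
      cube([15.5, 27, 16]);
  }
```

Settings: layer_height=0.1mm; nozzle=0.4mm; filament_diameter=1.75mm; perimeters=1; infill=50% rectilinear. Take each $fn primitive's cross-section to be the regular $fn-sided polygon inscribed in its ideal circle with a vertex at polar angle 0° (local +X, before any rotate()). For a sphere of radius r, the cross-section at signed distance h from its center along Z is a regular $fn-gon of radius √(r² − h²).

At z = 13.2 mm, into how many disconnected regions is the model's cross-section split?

At z = 13.2 mm: the sphere is absent (|z−center|=6.700 > r=6.5); the cylinder at (14.5, 13): section is a regular 16-gon, circumradius r=6.5; the cube at (-2.5, 11) (footprint 15.5×27) is included at this height; Taking the union: the regions partially overlap (shared area 32.41 mm²), so overlapping operands fuse into one piece — 1 connected region; (whole slice rotated 80° about Z — lengths, areas and connectivity unchanged). The result has 1 disconnected region.

1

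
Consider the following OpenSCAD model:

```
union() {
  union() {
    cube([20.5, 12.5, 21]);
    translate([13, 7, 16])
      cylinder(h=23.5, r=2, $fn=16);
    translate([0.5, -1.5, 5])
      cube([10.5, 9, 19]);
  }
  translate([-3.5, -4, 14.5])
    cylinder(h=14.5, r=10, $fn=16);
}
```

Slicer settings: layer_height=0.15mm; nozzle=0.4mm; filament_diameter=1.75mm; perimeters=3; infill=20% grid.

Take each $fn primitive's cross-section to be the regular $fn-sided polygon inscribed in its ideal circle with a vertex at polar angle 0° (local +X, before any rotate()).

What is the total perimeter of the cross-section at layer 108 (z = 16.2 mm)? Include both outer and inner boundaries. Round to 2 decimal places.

At z = 16.2 mm: the cube (footprint 20.5×12.5) is included at this height (perimeter 66.00 mm); the r=2 cylinder at (13, 7) gives a regular 16-gon of circumradius 2 (constant along its height) (perimeter = 2·16·2.000·sin(180°/16) = 12.49 mm); the cube at (0.5, -1.5) (footprint 10.5×9) is included at this height (perimeter 39.00 mm); Combining (union): the regions partially overlap (shared area 91.00 mm²), so the edge portions inside another operand are dropped and the merged outline is re-measured after clipping — boundary = 69.00 mm; the r=10 cylinder at (-3.5, -4) gives a regular 16-gon of circumradius 10 (constant along its height) (perimeter = 2·16·10.000·sin(180°/16) = 62.43 mm); Combining (union): the regions partially overlap (shared area 26.38 mm²), so the edge portions inside another operand are dropped and the merged outline is re-measured after clipping — boundary = 109.13 mm. Overall, the cross-section is a single solid region. Total boundary length (outer) = 109.13 mm.

109.13 mm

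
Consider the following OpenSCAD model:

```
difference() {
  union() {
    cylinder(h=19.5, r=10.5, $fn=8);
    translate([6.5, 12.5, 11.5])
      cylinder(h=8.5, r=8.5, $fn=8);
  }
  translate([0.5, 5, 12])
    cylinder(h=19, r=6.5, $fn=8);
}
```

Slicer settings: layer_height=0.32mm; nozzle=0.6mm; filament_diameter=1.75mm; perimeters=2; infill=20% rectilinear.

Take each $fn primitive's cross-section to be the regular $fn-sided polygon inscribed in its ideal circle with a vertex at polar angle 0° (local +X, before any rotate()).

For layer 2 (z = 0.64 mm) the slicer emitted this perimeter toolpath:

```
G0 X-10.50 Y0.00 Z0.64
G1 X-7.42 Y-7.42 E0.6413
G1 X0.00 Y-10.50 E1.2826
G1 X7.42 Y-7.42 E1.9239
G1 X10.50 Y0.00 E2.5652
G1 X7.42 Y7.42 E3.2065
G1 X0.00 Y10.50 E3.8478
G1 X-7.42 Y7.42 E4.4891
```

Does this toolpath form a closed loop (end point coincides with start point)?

no

Start point (G0): (-10.50, 0.00). End point (last G1): the path does not return to the start — open.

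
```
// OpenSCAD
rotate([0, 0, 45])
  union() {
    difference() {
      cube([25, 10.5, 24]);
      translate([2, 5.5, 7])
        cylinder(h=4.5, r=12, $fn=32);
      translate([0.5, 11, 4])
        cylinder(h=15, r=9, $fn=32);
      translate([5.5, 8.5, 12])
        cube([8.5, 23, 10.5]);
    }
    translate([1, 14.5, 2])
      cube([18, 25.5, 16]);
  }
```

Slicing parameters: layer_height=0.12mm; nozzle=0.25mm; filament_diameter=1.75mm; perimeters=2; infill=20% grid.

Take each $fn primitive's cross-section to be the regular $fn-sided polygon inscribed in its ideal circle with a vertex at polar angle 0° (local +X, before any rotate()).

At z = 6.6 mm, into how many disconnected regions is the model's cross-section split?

At z = 6.6 mm: the cube (footprint 25×10.5) is included at this height; the cylinder at (2, 5.5) is absent (z outside [7, 11.5]); the r=9 cylinder at (0.5, 11) gives a regular 32-gon of circumradius 9 (constant along its height); the cube at (5.5, 8.5) is not intersected at this z (z outside [12, 22.5]); Taking the first minus the rest: starting from the 25×10.5 cube, the r=9 cylinder at (0.5, 11) partially overlaps it — only the 62.96 mm² overlap (of its 252.84 mm²) is removed, clipping the outline — 1 connected region; the cube at (1, 14.5) (footprint 18×25.5) is included at this height; Merging all regions: the 2 present regions are separate (no shared area or edge), so areas and boundary lengths simply add and each stays a separate island — 2 connected regions; (whole slice rotated 45° about Z — lengths, areas and connectivity unchanged). The result has 2 disconnected regions.

2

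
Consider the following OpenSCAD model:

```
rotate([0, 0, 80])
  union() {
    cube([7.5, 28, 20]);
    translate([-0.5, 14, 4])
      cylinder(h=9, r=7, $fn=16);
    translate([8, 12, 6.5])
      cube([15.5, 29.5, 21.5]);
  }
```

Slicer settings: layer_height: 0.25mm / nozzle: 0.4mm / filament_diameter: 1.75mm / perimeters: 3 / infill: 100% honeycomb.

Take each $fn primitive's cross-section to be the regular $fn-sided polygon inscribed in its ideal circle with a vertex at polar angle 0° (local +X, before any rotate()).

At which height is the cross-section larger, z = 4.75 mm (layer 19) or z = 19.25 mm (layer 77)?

Layer 19 (z = 4.75): the 7.5×28 cube contributes its full rectangle (area 210.00 mm²); the r=7 cylinder at (-0.5, 14) gives a regular 16-gon of circumradius 7 (constant along its height) (area = (16/2)·7.000²·sin(360°/16) = 150.01 mm²); the cube at (8, 12) is absent (z outside [6.5, 28]); Taking the union: the regions partially overlap — summed areas 360.01 mm² minus the doubly-counted overlap 68.06 mm² gives 291.96 mm² — area = 291.96 mm²; (rotated 80° about Z; rotation is an isometry so areas/perimeters/island counts are preserved). So its area = 291.96 mm². Layer 77 (z = 19.25): the 7.5×28 cube contributes its full rectangle (area 210.00 mm²); the cylinder at (-0.5, 14) is absent (z outside [4, 13]); the 15.5×29.5 cube at (8, 12) contributes its full rectangle (area 457.25 mm²); Taking the union: the 2 present regions are separate (no shared area or edge), so areas and boundary lengths simply add and each stays a separate island — area = 667.25 mm²; (whole slice rotated 80° about Z — lengths, areas and connectivity unchanged). So its area = 667.25 mm². Layer 77 is larger (667.25 vs 291.96 mm²).

layer 77 (z = 19.25 mm)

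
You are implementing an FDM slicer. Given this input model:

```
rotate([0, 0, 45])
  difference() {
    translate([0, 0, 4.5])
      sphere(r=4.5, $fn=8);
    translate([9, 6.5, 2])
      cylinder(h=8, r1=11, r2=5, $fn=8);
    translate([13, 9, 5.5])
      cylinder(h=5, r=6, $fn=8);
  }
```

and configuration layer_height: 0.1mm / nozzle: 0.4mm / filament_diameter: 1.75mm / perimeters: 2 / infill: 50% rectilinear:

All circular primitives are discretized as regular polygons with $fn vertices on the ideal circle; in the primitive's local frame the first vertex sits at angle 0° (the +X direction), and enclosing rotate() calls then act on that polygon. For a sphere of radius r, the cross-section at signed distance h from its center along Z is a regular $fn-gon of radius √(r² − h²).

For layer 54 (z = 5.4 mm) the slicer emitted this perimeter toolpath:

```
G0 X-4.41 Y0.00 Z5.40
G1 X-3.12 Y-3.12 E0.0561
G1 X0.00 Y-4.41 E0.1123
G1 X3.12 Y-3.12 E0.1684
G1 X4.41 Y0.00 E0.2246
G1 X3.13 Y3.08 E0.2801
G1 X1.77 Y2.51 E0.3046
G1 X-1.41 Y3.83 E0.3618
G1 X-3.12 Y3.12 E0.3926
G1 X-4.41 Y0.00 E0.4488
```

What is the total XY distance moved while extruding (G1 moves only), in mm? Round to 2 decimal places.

Sum the Euclidean lengths of each G1 segment: total = 26.99 mm.

26.99 mm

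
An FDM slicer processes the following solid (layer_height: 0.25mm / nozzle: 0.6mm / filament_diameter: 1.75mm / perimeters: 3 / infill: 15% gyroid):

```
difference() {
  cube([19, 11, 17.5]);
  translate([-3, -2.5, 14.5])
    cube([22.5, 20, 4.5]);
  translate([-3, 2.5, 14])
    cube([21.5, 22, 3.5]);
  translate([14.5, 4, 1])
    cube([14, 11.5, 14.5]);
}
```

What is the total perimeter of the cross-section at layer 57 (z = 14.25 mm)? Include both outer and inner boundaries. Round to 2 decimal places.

At z = 14.25 mm: the 19×11 cube contributes its full rectangle (perimeter 60.00 mm); the cube at (-3, -2.5) is not intersected at this z (z outside [14.5, 19]); the cube at (-3, 2.5) (footprint 21.5×22) is included at this height (perimeter 87.00 mm); the 14×11.5 cube at (14.5, 4) contributes its full rectangle (perimeter 51.00 mm); After the difference (first − rest): starting from the 19×11 cube, the 21.5×22 cube at (-3, 2.5) partially overlaps it — only the 157.25 mm² overlap (of its 473.00 mm²) is removed, clipping the outline; the 14×11.5 cube at (14.5, 4) partially overlaps it — only the 3.50 mm² overlap (of its 161.00 mm²) is removed, clipping the outline — boundary = 46.00 mm. Overall, the cross-section is a single solid region. Total boundary length (outer) = 46.00 mm.

46.00 mm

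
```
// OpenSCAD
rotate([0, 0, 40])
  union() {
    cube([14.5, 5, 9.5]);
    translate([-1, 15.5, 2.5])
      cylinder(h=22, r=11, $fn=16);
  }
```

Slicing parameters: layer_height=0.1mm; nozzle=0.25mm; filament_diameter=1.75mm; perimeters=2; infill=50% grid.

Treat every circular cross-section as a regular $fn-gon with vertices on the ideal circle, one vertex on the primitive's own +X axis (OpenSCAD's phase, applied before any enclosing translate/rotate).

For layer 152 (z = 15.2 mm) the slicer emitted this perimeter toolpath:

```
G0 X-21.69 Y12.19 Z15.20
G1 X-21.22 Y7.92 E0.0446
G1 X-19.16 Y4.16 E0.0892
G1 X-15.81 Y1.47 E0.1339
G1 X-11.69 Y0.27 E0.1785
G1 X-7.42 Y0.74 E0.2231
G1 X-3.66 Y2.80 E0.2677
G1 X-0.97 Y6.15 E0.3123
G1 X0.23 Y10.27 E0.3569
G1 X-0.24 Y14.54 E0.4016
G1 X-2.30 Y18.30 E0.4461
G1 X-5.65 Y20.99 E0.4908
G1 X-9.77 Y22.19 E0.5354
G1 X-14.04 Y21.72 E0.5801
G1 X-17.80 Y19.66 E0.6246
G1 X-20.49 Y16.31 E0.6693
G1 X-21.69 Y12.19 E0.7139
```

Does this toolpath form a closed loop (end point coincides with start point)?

Start point (G0): (-21.69, 12.19). End point (last G1): the path returns to the start — closed.

yes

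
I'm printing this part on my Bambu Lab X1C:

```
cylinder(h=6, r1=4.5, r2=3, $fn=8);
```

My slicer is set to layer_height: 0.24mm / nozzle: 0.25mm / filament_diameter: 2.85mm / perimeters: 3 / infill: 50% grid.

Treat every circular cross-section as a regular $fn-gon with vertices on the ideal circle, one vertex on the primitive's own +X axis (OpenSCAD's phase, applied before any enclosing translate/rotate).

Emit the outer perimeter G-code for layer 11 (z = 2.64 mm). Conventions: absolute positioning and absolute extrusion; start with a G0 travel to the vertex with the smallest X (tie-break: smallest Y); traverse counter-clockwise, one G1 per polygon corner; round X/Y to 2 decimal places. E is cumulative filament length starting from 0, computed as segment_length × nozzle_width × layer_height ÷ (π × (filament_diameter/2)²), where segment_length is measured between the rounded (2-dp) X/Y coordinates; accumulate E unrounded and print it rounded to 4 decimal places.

At z = 2.64 mm: the cone contributes a regular 8-gon of circumradius 3.840 (interpolated between r1=4.5 and r2=3 at t=0.440). The outline is a single polygon with 8 vertices. Extrusion per mm of travel: 0.25 × 0.24 / (π × 1.425²) = 0.009405. Accumulating E over each segment gives final E = 0.2213.

G0 X-3.84 Y0.00 Z2.64
G1 X-2.72 Y-2.72 E0.0277
G1 X0.00 Y-3.84 E0.0553
G1 X2.72 Y-2.72 E0.0830
G1 X3.84 Y0.00 E0.1107
G1 X2.72 Y2.72 E0.1383
G1 X0.00 Y3.84 E0.1660
G1 X-2.72 Y2.72 E0.1937
G1 X-3.84 Y0.00 E0.2213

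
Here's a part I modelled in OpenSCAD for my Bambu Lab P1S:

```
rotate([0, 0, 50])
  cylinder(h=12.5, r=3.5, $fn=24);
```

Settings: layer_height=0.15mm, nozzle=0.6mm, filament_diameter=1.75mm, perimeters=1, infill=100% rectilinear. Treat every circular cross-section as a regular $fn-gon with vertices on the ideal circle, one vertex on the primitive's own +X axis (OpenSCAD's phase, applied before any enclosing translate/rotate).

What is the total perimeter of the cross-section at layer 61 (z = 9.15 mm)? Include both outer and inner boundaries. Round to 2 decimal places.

21.93 mm

At z = 9.15 mm: the r=3.5 cylinder gives a regular 24-gon of circumradius 3.5 (constant along its height) (perimeter = 2·24·3.500·sin(180°/24) = 21.93 mm); (whole slice rotated 50° about Z — lengths, areas and connectivity unchanged). Overall, the cross-section is a single solid region. Total boundary length (outer) = 21.93 mm.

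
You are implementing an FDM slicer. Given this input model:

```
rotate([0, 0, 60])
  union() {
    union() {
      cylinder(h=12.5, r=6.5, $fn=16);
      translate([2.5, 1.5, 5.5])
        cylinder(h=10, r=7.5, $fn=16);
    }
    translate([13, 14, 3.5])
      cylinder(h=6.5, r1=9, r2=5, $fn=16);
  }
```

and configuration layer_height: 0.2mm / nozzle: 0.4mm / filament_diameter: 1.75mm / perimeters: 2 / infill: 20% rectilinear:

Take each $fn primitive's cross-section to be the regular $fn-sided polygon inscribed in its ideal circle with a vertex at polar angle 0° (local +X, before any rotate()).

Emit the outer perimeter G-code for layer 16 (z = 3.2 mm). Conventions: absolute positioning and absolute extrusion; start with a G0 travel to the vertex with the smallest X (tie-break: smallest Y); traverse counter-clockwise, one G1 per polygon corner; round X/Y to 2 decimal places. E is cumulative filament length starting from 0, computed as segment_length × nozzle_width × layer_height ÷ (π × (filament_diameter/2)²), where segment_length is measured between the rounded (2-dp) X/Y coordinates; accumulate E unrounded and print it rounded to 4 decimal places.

G0 X-6.44 Y0.85 Z3.20
G1 X-6.28 Y-1.68 E0.0843
G1 X-5.16 Y-3.96 E0.1688
G1 X-3.25 Y-5.63 E0.2532
G1 X-0.85 Y-6.44 E0.3374
G1 X1.68 Y-6.28 E0.4218
G1 X3.96 Y-5.16 E0.5062
G1 X5.63 Y-3.25 E0.5906
G1 X6.44 Y-0.85 E0.6749
G1 X6.28 Y1.68 E0.7592
G1 X5.16 Y3.96 E0.8437
G1 X3.25 Y5.63 E0.9281
G1 X0.85 Y6.44 E1.0123
G1 X-1.68 Y6.28 E1.0966
G1 X-3.96 Y5.16 E1.1811
G1 X-5.63 Y3.25 E1.2655
G1 X-6.44 Y0.85 E1.3498

At z = 3.2 mm: the r=6.5 cylinder gives a regular 16-gon of circumradius 6.5 (constant along its height); the cylinder at (2.5, 1.5) is absent (z outside [5.5, 15.5]); Merging all regions: only the r=6.5 cylinder is present, so the union is just that shape — 1 connected region; the cone at (13, 14) does not reach this height (z outside [3.5, 10]); Combining (union): only the result so far is present, so the union is just that shape — 1 connected region; (rotated 60° about Z; rotation is an isometry so areas/perimeters/island counts are preserved). The outline is a single polygon with 16 vertices. Extrusion per mm of travel: 0.4 × 0.2 / (π × 0.875²) = 0.033260. Accumulating E over each segment gives final E = 1.3498.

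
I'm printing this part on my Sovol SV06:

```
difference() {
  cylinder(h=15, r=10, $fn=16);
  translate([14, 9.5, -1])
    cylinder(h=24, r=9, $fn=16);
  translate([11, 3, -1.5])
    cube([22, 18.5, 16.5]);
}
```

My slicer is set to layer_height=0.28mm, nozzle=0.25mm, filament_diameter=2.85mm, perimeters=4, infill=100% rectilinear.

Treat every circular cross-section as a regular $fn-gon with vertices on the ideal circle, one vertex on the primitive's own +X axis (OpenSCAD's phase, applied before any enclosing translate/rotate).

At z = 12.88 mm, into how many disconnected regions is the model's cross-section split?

At z = 12.88 mm: the r=10 cylinder gives a regular 16-gon of circumradius 10 (constant along its height); the cylinder at (14, 9.5): section is a regular 16-gon, circumradius r=9; the 22×18.5 cube at (11, 3) contributes its full rectangle; Subtracting the remaining from the first: starting from the r=10 cylinder, the r=9 cylinder at (14, 9.5) partially overlaps it — only the 9.91 mm² overlap (of its 247.98 mm²) is removed, clipping the outline; the 22×18.5 cube at (11, 3) misses the remaining region (no effect) — 1 connected region. The result has 1 disconnected region.

1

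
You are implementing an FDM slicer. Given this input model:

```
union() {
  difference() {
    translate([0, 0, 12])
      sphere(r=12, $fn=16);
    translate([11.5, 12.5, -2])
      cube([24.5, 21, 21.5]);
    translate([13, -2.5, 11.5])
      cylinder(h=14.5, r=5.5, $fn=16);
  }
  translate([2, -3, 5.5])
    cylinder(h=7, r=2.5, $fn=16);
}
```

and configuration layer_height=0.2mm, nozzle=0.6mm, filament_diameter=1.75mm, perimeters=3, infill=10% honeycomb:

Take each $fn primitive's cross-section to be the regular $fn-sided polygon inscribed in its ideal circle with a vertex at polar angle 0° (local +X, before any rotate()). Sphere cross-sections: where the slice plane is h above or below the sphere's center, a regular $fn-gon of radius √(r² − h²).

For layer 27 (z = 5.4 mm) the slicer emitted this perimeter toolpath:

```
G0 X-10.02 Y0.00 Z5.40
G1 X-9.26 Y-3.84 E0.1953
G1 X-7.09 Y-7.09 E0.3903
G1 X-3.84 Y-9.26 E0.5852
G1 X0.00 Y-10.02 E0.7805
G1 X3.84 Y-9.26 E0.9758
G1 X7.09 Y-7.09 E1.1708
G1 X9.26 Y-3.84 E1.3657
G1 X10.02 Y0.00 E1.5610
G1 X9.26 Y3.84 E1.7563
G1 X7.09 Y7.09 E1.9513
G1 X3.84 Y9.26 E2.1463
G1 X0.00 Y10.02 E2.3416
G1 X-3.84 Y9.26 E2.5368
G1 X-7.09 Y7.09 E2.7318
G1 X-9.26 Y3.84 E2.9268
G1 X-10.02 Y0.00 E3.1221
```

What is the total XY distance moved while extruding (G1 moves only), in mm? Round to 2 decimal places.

62.58 mm

Sum the Euclidean lengths of each G1 segment: total = 62.58 mm.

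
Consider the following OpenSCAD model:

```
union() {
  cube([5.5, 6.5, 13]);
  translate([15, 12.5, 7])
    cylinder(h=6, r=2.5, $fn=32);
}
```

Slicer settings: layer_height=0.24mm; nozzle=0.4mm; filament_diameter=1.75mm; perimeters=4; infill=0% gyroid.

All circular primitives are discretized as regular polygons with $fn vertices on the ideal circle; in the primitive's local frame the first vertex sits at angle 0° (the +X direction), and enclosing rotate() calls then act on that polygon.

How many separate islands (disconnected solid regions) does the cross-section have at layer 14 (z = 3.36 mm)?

At z = 3.36 mm: the 5.5×6.5 cube contributes its full rectangle; the cylinder at (15, 12.5) is not intersected at this z (z outside [7, 13]); Taking the union: only the 5.5×6.5 cube is present, so the union is just that shape — 1 connected region. Overall, the cross-section is a single solid region. Island count = 1.

1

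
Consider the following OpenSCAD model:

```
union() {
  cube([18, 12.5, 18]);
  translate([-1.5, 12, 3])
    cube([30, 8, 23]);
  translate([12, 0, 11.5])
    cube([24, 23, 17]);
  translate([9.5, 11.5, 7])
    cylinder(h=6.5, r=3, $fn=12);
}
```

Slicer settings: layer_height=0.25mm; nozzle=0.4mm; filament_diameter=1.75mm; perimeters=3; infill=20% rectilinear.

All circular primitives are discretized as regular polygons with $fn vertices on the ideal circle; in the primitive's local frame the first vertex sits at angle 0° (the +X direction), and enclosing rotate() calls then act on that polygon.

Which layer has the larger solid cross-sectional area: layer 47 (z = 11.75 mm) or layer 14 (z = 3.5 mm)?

Layer 47 (z = 11.75): the cube (footprint 18×12.5) is included at this height (area 225.00 mm²); the 30×8 cube at (-1.5, 12) contributes its full rectangle (area 240.00 mm²); the cube at (12, 0) (footprint 24×23) is included at this height (area 552.00 mm²); the cylinder at (9.5, 11.5): section is a regular 12-gon, circumradius r=3 (area = (12/2)·3.000²·sin(360°/12) = 27.00 mm²); Taking the union: the regions partially overlap — summed areas 1044.00 mm² minus the doubly-counted overlap 240.00 mm² gives 804.00 mm² — area = 804.00 mm². So its area = 804.00 mm². Layer 14 (z = 3.5): the cube is present — its section is the full 18×12.5 rectangle (area 225.00 mm²); the cube at (-1.5, 12) (footprint 30×8) is included at this height (area 240.00 mm²); the cube at (12, 0) is not intersected at this z (z outside [11.5, 28.5]); the cylinder at (9.5, 11.5) does not reach this height (z outside [7, 13.5]); Combining (union): the regions partially overlap — summed areas 465.00 mm² minus the doubly-counted overlap 9.00 mm² gives 456.00 mm² — area = 456.00 mm². So its area = 456.00 mm². Layer 47 is larger (804.00 vs 456.00 mm²).

layer 47 (z = 11.75 mm)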